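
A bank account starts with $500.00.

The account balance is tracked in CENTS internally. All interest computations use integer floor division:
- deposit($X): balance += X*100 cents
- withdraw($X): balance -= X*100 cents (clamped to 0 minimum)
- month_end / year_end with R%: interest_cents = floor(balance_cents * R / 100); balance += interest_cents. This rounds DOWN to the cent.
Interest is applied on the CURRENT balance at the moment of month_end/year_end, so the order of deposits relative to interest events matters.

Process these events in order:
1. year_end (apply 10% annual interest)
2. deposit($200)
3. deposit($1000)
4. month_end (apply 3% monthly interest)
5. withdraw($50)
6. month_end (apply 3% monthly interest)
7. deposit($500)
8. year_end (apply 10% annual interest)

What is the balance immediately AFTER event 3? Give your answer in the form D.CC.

After 1 (year_end (apply 10% annual interest)): balance=$550.00 total_interest=$50.00
After 2 (deposit($200)): balance=$750.00 total_interest=$50.00
After 3 (deposit($1000)): balance=$1750.00 total_interest=$50.00

Answer: 1750.00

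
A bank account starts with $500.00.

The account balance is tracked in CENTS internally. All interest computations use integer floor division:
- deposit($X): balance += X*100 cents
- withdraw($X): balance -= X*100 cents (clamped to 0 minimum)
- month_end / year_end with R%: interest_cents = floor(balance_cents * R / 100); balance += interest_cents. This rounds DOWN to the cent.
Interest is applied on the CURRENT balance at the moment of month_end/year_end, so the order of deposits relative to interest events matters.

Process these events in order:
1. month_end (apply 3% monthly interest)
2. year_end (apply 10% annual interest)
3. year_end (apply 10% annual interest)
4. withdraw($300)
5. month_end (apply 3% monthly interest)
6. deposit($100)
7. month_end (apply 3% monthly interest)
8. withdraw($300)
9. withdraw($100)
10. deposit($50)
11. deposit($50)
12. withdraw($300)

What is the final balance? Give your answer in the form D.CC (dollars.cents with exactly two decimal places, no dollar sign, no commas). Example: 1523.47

Answer: 0.00

Derivation:
After 1 (month_end (apply 3% monthly interest)): balance=$515.00 total_interest=$15.00
After 2 (year_end (apply 10% annual interest)): balance=$566.50 total_interest=$66.50
After 3 (year_end (apply 10% annual interest)): balance=$623.15 total_interest=$123.15
After 4 (withdraw($300)): balance=$323.15 total_interest=$123.15
After 5 (month_end (apply 3% monthly interest)): balance=$332.84 total_interest=$132.84
After 6 (deposit($100)): balance=$432.84 total_interest=$132.84
After 7 (month_end (apply 3% monthly interest)): balance=$445.82 total_interest=$145.82
After 8 (withdraw($300)): balance=$145.82 total_interest=$145.82
After 9 (withdraw($100)): balance=$45.82 total_interest=$145.82
After 10 (deposit($50)): balance=$95.82 total_interest=$145.82
After 11 (deposit($50)): balance=$145.82 total_interest=$145.82
After 12 (withdraw($300)): balance=$0.00 total_interest=$145.82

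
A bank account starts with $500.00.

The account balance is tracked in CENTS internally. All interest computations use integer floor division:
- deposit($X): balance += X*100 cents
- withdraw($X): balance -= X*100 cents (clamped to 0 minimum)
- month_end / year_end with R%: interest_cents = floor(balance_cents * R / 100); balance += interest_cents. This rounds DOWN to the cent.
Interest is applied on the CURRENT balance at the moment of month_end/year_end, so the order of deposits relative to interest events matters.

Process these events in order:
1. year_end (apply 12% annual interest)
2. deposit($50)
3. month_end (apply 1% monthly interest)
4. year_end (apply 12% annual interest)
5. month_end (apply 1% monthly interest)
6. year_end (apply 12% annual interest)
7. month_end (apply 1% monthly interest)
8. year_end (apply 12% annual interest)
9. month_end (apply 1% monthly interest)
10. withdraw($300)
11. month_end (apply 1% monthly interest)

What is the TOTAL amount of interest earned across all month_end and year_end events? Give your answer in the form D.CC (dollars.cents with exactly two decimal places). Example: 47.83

Answer: 347.69

Derivation:
After 1 (year_end (apply 12% annual interest)): balance=$560.00 total_interest=$60.00
After 2 (deposit($50)): balance=$610.00 total_interest=$60.00
After 3 (month_end (apply 1% monthly interest)): balance=$616.10 total_interest=$66.10
After 4 (year_end (apply 12% annual interest)): balance=$690.03 total_interest=$140.03
After 5 (month_end (apply 1% monthly interest)): balance=$696.93 total_interest=$146.93
After 6 (year_end (apply 12% annual interest)): balance=$780.56 total_interest=$230.56
After 7 (month_end (apply 1% monthly interest)): balance=$788.36 total_interest=$238.36
After 8 (year_end (apply 12% annual interest)): balance=$882.96 total_interest=$332.96
After 9 (month_end (apply 1% monthly interest)): balance=$891.78 total_interest=$341.78
After 10 (withdraw($300)): balance=$591.78 total_interest=$341.78
After 11 (month_end (apply 1% monthly interest)): balance=$597.69 total_interest=$347.69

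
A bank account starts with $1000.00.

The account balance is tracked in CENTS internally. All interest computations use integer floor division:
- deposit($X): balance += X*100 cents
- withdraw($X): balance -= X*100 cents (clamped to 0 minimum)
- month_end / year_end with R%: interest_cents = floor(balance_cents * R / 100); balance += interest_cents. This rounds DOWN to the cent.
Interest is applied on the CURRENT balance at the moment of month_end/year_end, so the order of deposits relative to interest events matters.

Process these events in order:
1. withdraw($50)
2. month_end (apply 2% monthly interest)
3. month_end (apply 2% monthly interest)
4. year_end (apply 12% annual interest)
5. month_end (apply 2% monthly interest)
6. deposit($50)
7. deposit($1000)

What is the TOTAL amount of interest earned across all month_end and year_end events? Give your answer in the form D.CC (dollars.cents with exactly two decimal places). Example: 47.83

After 1 (withdraw($50)): balance=$950.00 total_interest=$0.00
After 2 (month_end (apply 2% monthly interest)): balance=$969.00 total_interest=$19.00
After 3 (month_end (apply 2% monthly interest)): balance=$988.38 total_interest=$38.38
After 4 (year_end (apply 12% annual interest)): balance=$1106.98 total_interest=$156.98
After 5 (month_end (apply 2% monthly interest)): balance=$1129.11 total_interest=$179.11
After 6 (deposit($50)): balance=$1179.11 total_interest=$179.11
After 7 (deposit($1000)): balance=$2179.11 total_interest=$179.11

Answer: 179.11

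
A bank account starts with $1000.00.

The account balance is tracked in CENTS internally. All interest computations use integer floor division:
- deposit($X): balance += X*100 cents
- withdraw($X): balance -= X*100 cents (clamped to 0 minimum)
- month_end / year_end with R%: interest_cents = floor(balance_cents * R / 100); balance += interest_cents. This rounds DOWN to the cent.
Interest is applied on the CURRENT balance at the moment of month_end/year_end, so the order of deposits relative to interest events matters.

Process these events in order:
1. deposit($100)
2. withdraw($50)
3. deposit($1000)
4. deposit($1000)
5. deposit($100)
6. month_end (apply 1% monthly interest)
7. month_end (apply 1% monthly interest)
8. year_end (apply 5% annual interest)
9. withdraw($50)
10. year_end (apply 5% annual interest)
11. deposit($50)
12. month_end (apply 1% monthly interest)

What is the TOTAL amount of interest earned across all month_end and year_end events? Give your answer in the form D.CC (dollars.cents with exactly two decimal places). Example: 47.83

Answer: 425.56

Derivation:
After 1 (deposit($100)): balance=$1100.00 total_interest=$0.00
After 2 (withdraw($50)): balance=$1050.00 total_interest=$0.00
After 3 (deposit($1000)): balance=$2050.00 total_interest=$0.00
After 4 (deposit($1000)): balance=$3050.00 total_interest=$0.00
After 5 (deposit($100)): balance=$3150.00 total_interest=$0.00
After 6 (month_end (apply 1% monthly interest)): balance=$3181.50 total_interest=$31.50
After 7 (month_end (apply 1% monthly interest)): balance=$3213.31 total_interest=$63.31
After 8 (year_end (apply 5% annual interest)): balance=$3373.97 total_interest=$223.97
After 9 (withdraw($50)): balance=$3323.97 total_interest=$223.97
After 10 (year_end (apply 5% annual interest)): balance=$3490.16 total_interest=$390.16
After 11 (deposit($50)): balance=$3540.16 total_interest=$390.16
After 12 (month_end (apply 1% monthly interest)): balance=$3575.56 total_interest=$425.56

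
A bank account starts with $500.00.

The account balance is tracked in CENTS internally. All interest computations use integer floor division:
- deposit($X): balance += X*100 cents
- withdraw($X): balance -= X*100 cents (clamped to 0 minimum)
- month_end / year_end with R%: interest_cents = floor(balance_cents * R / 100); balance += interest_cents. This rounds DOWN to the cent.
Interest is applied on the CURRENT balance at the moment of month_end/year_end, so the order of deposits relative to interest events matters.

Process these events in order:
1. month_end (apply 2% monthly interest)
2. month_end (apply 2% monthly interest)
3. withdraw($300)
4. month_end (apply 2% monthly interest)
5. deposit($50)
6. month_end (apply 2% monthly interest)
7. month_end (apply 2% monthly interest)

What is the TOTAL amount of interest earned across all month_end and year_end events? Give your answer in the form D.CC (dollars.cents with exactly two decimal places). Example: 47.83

After 1 (month_end (apply 2% monthly interest)): balance=$510.00 total_interest=$10.00
After 2 (month_end (apply 2% monthly interest)): balance=$520.20 total_interest=$20.20
After 3 (withdraw($300)): balance=$220.20 total_interest=$20.20
After 4 (month_end (apply 2% monthly interest)): balance=$224.60 total_interest=$24.60
After 5 (deposit($50)): balance=$274.60 total_interest=$24.60
After 6 (month_end (apply 2% monthly interest)): balance=$280.09 total_interest=$30.09
After 7 (month_end (apply 2% monthly interest)): balance=$285.69 total_interest=$35.69

Answer: 35.69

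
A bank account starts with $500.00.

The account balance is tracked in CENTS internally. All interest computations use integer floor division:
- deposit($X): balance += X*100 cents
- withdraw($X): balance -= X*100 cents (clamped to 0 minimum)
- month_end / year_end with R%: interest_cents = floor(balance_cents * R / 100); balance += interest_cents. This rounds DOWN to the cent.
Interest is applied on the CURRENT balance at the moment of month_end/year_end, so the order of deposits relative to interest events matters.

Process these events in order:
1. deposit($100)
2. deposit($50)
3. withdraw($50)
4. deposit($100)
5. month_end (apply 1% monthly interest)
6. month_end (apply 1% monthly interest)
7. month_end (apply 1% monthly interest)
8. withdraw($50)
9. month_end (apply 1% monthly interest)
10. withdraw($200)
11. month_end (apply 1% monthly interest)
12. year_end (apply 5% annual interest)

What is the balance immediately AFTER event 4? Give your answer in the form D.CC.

After 1 (deposit($100)): balance=$600.00 total_interest=$0.00
After 2 (deposit($50)): balance=$650.00 total_interest=$0.00
After 3 (withdraw($50)): balance=$600.00 total_interest=$0.00
After 4 (deposit($100)): balance=$700.00 total_interest=$0.00

Answer: 700.00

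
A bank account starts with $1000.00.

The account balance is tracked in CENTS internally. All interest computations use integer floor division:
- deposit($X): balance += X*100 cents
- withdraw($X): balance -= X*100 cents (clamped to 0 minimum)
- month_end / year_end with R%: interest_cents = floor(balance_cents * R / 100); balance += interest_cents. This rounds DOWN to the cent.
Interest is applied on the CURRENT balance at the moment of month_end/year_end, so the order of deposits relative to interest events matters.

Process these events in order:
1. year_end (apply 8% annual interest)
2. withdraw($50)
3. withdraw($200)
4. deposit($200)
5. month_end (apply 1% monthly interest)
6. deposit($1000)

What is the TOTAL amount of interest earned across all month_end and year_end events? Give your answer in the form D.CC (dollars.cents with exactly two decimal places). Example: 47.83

Answer: 90.30

Derivation:
After 1 (year_end (apply 8% annual interest)): balance=$1080.00 total_interest=$80.00
After 2 (withdraw($50)): balance=$1030.00 total_interest=$80.00
After 3 (withdraw($200)): balance=$830.00 total_interest=$80.00
After 4 (deposit($200)): balance=$1030.00 total_interest=$80.00
After 5 (month_end (apply 1% monthly interest)): balance=$1040.30 total_interest=$90.30
After 6 (deposit($1000)): balance=$2040.30 total_interest=$90.30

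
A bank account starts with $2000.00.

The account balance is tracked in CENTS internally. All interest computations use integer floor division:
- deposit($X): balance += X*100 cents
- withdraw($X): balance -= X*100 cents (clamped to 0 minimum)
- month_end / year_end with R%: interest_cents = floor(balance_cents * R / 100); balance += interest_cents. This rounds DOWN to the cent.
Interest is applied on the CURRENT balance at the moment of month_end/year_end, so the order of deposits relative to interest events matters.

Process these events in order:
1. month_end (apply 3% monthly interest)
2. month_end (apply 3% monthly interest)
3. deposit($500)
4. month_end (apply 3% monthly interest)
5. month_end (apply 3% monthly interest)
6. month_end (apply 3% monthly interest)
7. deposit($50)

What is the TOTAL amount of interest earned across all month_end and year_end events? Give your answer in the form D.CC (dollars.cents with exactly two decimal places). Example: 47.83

After 1 (month_end (apply 3% monthly interest)): balance=$2060.00 total_interest=$60.00
After 2 (month_end (apply 3% monthly interest)): balance=$2121.80 total_interest=$121.80
After 3 (deposit($500)): balance=$2621.80 total_interest=$121.80
After 4 (month_end (apply 3% monthly interest)): balance=$2700.45 total_interest=$200.45
After 5 (month_end (apply 3% monthly interest)): balance=$2781.46 total_interest=$281.46
After 6 (month_end (apply 3% monthly interest)): balance=$2864.90 total_interest=$364.90
After 7 (deposit($50)): balance=$2914.90 total_interest=$364.90

Answer: 364.90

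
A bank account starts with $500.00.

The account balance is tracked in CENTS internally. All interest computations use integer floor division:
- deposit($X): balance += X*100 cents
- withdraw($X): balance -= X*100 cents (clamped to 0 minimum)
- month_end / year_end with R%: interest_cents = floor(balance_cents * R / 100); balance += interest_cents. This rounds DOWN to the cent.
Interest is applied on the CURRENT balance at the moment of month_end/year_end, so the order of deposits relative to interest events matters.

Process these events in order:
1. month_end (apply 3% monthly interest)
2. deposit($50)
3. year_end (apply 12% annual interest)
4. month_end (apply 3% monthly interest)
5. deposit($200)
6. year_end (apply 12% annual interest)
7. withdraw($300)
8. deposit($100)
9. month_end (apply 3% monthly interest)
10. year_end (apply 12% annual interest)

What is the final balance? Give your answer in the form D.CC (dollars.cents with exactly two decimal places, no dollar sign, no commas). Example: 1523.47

Answer: 869.79

Derivation:
After 1 (month_end (apply 3% monthly interest)): balance=$515.00 total_interest=$15.00
After 2 (deposit($50)): balance=$565.00 total_interest=$15.00
After 3 (year_end (apply 12% annual interest)): balance=$632.80 total_interest=$82.80
After 4 (month_end (apply 3% monthly interest)): balance=$651.78 total_interest=$101.78
After 5 (deposit($200)): balance=$851.78 total_interest=$101.78
After 6 (year_end (apply 12% annual interest)): balance=$953.99 total_interest=$203.99
After 7 (withdraw($300)): balance=$653.99 total_interest=$203.99
After 8 (deposit($100)): balance=$753.99 total_interest=$203.99
After 9 (month_end (apply 3% monthly interest)): balance=$776.60 total_interest=$226.60
After 10 (year_end (apply 12% annual interest)): balance=$869.79 total_interest=$319.79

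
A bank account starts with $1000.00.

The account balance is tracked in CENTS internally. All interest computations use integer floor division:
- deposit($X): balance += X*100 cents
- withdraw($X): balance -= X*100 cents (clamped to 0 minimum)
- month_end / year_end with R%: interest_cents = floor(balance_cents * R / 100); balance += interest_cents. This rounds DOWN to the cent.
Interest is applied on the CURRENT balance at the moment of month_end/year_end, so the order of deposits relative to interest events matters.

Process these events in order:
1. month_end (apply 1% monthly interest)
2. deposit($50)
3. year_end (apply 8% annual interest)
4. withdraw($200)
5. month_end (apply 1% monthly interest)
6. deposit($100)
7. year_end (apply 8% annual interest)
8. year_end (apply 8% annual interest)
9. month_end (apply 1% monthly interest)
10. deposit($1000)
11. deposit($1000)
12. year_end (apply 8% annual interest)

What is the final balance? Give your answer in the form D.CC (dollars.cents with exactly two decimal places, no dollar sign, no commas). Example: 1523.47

Answer: 3501.29

Derivation:
After 1 (month_end (apply 1% monthly interest)): balance=$1010.00 total_interest=$10.00
After 2 (deposit($50)): balance=$1060.00 total_interest=$10.00
After 3 (year_end (apply 8% annual interest)): balance=$1144.80 total_interest=$94.80
After 4 (withdraw($200)): balance=$944.80 total_interest=$94.80
After 5 (month_end (apply 1% monthly interest)): balance=$954.24 total_interest=$104.24
After 6 (deposit($100)): balance=$1054.24 total_interest=$104.24
After 7 (year_end (apply 8% annual interest)): balance=$1138.57 total_interest=$188.57
After 8 (year_end (apply 8% annual interest)): balance=$1229.65 total_interest=$279.65
After 9 (month_end (apply 1% monthly interest)): balance=$1241.94 total_interest=$291.94
After 10 (deposit($1000)): balance=$2241.94 total_interest=$291.94
After 11 (deposit($1000)): balance=$3241.94 total_interest=$291.94
After 12 (year_end (apply 8% annual interest)): balance=$3501.29 total_interest=$551.29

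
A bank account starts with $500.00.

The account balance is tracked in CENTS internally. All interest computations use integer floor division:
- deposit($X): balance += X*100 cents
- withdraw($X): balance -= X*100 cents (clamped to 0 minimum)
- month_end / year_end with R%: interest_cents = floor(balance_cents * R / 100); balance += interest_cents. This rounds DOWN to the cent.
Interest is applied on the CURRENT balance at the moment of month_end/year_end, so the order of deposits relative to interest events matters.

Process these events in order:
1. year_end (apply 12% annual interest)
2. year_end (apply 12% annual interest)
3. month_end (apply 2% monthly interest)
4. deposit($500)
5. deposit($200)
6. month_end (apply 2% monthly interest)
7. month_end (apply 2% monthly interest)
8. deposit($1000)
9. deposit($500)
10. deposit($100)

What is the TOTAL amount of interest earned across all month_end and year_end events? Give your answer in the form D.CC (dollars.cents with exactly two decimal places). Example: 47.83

Answer: 193.86

Derivation:
After 1 (year_end (apply 12% annual interest)): balance=$560.00 total_interest=$60.00
After 2 (year_end (apply 12% annual interest)): balance=$627.20 total_interest=$127.20
After 3 (month_end (apply 2% monthly interest)): balance=$639.74 total_interest=$139.74
After 4 (deposit($500)): balance=$1139.74 total_interest=$139.74
After 5 (deposit($200)): balance=$1339.74 total_interest=$139.74
After 6 (month_end (apply 2% monthly interest)): balance=$1366.53 total_interest=$166.53
After 7 (month_end (apply 2% monthly interest)): balance=$1393.86 total_interest=$193.86
After 8 (deposit($1000)): balance=$2393.86 total_interest=$193.86
After 9 (deposit($500)): balance=$2893.86 total_interest=$193.86
After 10 (deposit($100)): balance=$2993.86 total_interest=$193.86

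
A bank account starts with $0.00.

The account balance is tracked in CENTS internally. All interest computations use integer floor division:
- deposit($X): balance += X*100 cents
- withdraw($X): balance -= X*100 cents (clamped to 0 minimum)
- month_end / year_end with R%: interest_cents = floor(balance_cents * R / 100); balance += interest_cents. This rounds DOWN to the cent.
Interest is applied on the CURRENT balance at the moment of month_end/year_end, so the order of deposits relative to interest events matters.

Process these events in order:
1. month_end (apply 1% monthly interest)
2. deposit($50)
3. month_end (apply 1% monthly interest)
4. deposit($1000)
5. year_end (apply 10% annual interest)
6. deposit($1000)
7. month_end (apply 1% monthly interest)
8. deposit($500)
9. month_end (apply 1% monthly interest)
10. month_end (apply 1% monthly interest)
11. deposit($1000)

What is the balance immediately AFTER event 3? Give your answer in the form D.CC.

Answer: 50.50

Derivation:
After 1 (month_end (apply 1% monthly interest)): balance=$0.00 total_interest=$0.00
After 2 (deposit($50)): balance=$50.00 total_interest=$0.00
After 3 (month_end (apply 1% monthly interest)): balance=$50.50 total_interest=$0.50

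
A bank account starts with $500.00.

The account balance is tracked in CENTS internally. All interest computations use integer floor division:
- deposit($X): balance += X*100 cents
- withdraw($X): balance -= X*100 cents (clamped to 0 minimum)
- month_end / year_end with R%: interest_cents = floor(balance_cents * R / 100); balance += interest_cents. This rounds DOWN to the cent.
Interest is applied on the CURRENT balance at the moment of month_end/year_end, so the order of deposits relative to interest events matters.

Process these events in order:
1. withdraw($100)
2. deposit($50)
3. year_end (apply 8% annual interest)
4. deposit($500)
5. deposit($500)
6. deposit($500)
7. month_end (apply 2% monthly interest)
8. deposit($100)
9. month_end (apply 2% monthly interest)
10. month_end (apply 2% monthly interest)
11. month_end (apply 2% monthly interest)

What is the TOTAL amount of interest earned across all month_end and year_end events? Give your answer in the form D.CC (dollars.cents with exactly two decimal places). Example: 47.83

Answer: 205.82

Derivation:
After 1 (withdraw($100)): balance=$400.00 total_interest=$0.00
After 2 (deposit($50)): balance=$450.00 total_interest=$0.00
After 3 (year_end (apply 8% annual interest)): balance=$486.00 total_interest=$36.00
After 4 (deposit($500)): balance=$986.00 total_interest=$36.00
After 5 (deposit($500)): balance=$1486.00 total_interest=$36.00
After 6 (deposit($500)): balance=$1986.00 total_interest=$36.00
After 7 (month_end (apply 2% monthly interest)): balance=$2025.72 total_interest=$75.72
After 8 (deposit($100)): balance=$2125.72 total_interest=$75.72
After 9 (month_end (apply 2% monthly interest)): balance=$2168.23 total_interest=$118.23
After 10 (month_end (apply 2% monthly interest)): balance=$2211.59 total_interest=$161.59
After 11 (month_end (apply 2% monthly interest)): balance=$2255.82 total_interest=$205.82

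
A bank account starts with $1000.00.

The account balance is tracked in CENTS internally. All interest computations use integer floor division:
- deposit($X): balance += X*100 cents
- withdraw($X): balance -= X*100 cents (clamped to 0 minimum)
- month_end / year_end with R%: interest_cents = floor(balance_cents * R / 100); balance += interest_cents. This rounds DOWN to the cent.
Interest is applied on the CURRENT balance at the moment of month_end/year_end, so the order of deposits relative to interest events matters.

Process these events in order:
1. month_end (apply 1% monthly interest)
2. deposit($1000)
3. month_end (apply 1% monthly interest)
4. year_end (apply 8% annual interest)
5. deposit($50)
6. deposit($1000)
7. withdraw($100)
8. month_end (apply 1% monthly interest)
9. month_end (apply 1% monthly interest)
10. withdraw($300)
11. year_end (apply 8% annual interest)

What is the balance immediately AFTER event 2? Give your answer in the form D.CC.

After 1 (month_end (apply 1% monthly interest)): balance=$1010.00 total_interest=$10.00
After 2 (deposit($1000)): balance=$2010.00 total_interest=$10.00

Answer: 2010.00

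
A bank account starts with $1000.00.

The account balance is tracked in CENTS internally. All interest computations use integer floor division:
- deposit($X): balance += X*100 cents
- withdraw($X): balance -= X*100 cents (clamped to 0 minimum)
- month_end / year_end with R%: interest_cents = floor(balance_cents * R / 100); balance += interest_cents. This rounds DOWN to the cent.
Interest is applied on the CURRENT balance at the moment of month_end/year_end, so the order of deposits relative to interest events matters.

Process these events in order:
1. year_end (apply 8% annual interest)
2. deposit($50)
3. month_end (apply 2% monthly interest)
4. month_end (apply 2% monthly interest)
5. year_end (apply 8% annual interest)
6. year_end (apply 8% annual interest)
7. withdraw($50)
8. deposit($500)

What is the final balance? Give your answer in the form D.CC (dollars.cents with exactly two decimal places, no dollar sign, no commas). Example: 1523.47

Answer: 1821.27

Derivation:
After 1 (year_end (apply 8% annual interest)): balance=$1080.00 total_interest=$80.00
After 2 (deposit($50)): balance=$1130.00 total_interest=$80.00
After 3 (month_end (apply 2% monthly interest)): balance=$1152.60 total_interest=$102.60
After 4 (month_end (apply 2% monthly interest)): balance=$1175.65 total_interest=$125.65
After 5 (year_end (apply 8% annual interest)): balance=$1269.70 total_interest=$219.70
After 6 (year_end (apply 8% annual interest)): balance=$1371.27 total_interest=$321.27
After 7 (withdraw($50)): balance=$1321.27 total_interest=$321.27
After 8 (deposit($500)): balance=$1821.27 total_interest=$321.27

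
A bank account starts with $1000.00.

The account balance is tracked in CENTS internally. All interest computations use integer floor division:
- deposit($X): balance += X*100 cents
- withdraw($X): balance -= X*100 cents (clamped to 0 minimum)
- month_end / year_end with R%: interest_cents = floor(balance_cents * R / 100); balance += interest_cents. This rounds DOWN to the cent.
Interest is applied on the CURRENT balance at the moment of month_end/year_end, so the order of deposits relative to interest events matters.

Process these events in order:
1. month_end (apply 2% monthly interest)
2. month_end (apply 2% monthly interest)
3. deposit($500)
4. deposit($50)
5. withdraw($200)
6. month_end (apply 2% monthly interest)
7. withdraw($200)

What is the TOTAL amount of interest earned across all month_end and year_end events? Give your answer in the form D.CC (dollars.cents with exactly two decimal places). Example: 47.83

After 1 (month_end (apply 2% monthly interest)): balance=$1020.00 total_interest=$20.00
After 2 (month_end (apply 2% monthly interest)): balance=$1040.40 total_interest=$40.40
After 3 (deposit($500)): balance=$1540.40 total_interest=$40.40
After 4 (deposit($50)): balance=$1590.40 total_interest=$40.40
After 5 (withdraw($200)): balance=$1390.40 total_interest=$40.40
After 6 (month_end (apply 2% monthly interest)): balance=$1418.20 total_interest=$68.20
After 7 (withdraw($200)): balance=$1218.20 total_interest=$68.20

Answer: 68.20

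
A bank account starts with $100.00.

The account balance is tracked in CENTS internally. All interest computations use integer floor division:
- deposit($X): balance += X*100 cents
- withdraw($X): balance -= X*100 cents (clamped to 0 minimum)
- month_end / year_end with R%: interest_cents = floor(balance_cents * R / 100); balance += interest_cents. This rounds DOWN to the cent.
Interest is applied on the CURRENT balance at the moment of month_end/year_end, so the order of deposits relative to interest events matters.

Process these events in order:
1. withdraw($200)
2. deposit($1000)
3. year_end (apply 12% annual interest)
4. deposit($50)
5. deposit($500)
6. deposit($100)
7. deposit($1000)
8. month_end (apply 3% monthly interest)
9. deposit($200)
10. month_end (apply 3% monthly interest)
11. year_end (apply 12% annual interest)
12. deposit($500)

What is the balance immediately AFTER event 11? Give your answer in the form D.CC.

After 1 (withdraw($200)): balance=$0.00 total_interest=$0.00
After 2 (deposit($1000)): balance=$1000.00 total_interest=$0.00
After 3 (year_end (apply 12% annual interest)): balance=$1120.00 total_interest=$120.00
After 4 (deposit($50)): balance=$1170.00 total_interest=$120.00
After 5 (deposit($500)): balance=$1670.00 total_interest=$120.00
After 6 (deposit($100)): balance=$1770.00 total_interest=$120.00
After 7 (deposit($1000)): balance=$2770.00 total_interest=$120.00
After 8 (month_end (apply 3% monthly interest)): balance=$2853.10 total_interest=$203.10
After 9 (deposit($200)): balance=$3053.10 total_interest=$203.10
After 10 (month_end (apply 3% monthly interest)): balance=$3144.69 total_interest=$294.69
After 11 (year_end (apply 12% annual interest)): balance=$3522.05 total_interest=$672.05

Answer: 3522.05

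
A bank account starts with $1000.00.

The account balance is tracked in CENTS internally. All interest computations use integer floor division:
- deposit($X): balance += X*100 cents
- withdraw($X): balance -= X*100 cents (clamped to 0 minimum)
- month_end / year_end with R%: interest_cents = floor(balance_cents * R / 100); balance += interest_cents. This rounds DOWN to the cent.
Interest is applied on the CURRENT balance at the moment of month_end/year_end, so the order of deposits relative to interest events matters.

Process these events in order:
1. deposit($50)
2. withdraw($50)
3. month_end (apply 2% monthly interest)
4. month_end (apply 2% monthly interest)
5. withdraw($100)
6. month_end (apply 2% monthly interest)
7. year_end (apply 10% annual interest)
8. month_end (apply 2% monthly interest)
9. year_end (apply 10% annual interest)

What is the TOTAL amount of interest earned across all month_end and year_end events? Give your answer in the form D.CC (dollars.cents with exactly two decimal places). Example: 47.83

Answer: 283.84

Derivation:
After 1 (deposit($50)): balance=$1050.00 total_interest=$0.00
After 2 (withdraw($50)): balance=$1000.00 total_interest=$0.00
After 3 (month_end (apply 2% monthly interest)): balance=$1020.00 total_interest=$20.00
After 4 (month_end (apply 2% monthly interest)): balance=$1040.40 total_interest=$40.40
After 5 (withdraw($100)): balance=$940.40 total_interest=$40.40
After 6 (month_end (apply 2% monthly interest)): balance=$959.20 total_interest=$59.20
After 7 (year_end (apply 10% annual interest)): balance=$1055.12 total_interest=$155.12
After 8 (month_end (apply 2% monthly interest)): balance=$1076.22 total_interest=$176.22
After 9 (year_end (apply 10% annual interest)): balance=$1183.84 total_interest=$283.84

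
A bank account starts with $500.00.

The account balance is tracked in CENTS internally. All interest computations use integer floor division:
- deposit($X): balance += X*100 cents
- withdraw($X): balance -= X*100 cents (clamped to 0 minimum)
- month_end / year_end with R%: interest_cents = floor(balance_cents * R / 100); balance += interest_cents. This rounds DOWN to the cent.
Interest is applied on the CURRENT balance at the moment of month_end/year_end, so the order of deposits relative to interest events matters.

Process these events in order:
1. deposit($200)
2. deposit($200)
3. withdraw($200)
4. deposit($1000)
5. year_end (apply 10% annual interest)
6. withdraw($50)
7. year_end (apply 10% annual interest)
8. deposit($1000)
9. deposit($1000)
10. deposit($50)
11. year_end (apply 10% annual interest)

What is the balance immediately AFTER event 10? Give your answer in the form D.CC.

After 1 (deposit($200)): balance=$700.00 total_interest=$0.00
After 2 (deposit($200)): balance=$900.00 total_interest=$0.00
After 3 (withdraw($200)): balance=$700.00 total_interest=$0.00
After 4 (deposit($1000)): balance=$1700.00 total_interest=$0.00
After 5 (year_end (apply 10% annual interest)): balance=$1870.00 total_interest=$170.00
After 6 (withdraw($50)): balance=$1820.00 total_interest=$170.00
After 7 (year_end (apply 10% annual interest)): balance=$2002.00 total_interest=$352.00
After 8 (deposit($1000)): balance=$3002.00 total_interest=$352.00
After 9 (deposit($1000)): balance=$4002.00 total_interest=$352.00
After 10 (deposit($50)): balance=$4052.00 total_interest=$352.00

Answer: 4052.00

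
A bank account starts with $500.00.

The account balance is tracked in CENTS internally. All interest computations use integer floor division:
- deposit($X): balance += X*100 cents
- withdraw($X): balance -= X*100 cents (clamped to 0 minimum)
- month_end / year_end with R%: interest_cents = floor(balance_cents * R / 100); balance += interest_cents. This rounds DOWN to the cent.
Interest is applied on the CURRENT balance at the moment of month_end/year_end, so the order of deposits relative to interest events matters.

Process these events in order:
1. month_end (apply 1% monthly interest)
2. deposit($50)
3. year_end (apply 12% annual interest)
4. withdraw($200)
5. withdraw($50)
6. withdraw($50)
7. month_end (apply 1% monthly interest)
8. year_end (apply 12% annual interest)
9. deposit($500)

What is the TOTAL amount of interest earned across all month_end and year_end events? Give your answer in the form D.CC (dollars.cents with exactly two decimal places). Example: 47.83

Answer: 113.78

Derivation:
After 1 (month_end (apply 1% monthly interest)): balance=$505.00 total_interest=$5.00
After 2 (deposit($50)): balance=$555.00 total_interest=$5.00
After 3 (year_end (apply 12% annual interest)): balance=$621.60 total_interest=$71.60
After 4 (withdraw($200)): balance=$421.60 total_interest=$71.60
After 5 (withdraw($50)): balance=$371.60 total_interest=$71.60
After 6 (withdraw($50)): balance=$321.60 total_interest=$71.60
After 7 (month_end (apply 1% monthly interest)): balance=$324.81 total_interest=$74.81
After 8 (year_end (apply 12% annual interest)): balance=$363.78 total_interest=$113.78
After 9 (deposit($500)): balance=$863.78 total_interest=$113.78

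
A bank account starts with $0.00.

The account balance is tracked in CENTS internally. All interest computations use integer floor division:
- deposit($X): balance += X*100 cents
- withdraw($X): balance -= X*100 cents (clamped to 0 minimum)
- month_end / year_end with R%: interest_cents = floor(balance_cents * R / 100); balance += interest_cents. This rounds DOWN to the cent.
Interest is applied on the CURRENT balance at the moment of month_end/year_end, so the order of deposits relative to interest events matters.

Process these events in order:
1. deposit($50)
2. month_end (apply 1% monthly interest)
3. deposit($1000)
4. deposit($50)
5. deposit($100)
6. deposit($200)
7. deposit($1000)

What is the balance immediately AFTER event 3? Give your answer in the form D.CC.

Answer: 1050.50

Derivation:
After 1 (deposit($50)): balance=$50.00 total_interest=$0.00
After 2 (month_end (apply 1% monthly interest)): balance=$50.50 total_interest=$0.50
After 3 (deposit($1000)): balance=$1050.50 total_interest=$0.50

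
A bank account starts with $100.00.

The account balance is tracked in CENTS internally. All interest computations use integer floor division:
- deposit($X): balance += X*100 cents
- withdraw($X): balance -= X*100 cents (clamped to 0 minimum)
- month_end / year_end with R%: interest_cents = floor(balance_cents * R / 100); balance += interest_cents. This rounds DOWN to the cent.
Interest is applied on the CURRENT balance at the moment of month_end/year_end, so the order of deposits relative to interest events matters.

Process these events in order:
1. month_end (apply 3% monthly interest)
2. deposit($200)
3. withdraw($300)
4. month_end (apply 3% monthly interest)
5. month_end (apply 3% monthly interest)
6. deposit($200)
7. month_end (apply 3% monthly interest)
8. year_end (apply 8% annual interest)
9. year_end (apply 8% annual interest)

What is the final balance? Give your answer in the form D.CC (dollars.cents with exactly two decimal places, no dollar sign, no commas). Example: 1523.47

Answer: 244.09

Derivation:
After 1 (month_end (apply 3% monthly interest)): balance=$103.00 total_interest=$3.00
After 2 (deposit($200)): balance=$303.00 total_interest=$3.00
After 3 (withdraw($300)): balance=$3.00 total_interest=$3.00
After 4 (month_end (apply 3% monthly interest)): balance=$3.09 total_interest=$3.09
After 5 (month_end (apply 3% monthly interest)): balance=$3.18 total_interest=$3.18
After 6 (deposit($200)): balance=$203.18 total_interest=$3.18
After 7 (month_end (apply 3% monthly interest)): balance=$209.27 total_interest=$9.27
After 8 (year_end (apply 8% annual interest)): balance=$226.01 total_interest=$26.01
After 9 (year_end (apply 8% annual interest)): balance=$244.09 total_interest=$44.09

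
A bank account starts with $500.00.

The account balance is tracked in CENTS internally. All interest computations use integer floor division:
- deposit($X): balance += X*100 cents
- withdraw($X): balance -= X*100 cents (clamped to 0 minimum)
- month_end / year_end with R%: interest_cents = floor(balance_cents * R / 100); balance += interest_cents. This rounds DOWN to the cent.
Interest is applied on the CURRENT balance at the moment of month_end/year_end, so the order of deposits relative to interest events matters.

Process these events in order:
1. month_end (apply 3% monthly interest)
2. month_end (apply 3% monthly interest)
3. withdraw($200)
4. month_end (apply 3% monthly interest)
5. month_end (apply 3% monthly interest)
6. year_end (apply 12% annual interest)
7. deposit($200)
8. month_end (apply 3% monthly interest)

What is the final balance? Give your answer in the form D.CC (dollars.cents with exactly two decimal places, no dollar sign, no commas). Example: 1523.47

After 1 (month_end (apply 3% monthly interest)): balance=$515.00 total_interest=$15.00
After 2 (month_end (apply 3% monthly interest)): balance=$530.45 total_interest=$30.45
After 3 (withdraw($200)): balance=$330.45 total_interest=$30.45
After 4 (month_end (apply 3% monthly interest)): balance=$340.36 total_interest=$40.36
After 5 (month_end (apply 3% monthly interest)): balance=$350.57 total_interest=$50.57
After 6 (year_end (apply 12% annual interest)): balance=$392.63 total_interest=$92.63
After 7 (deposit($200)): balance=$592.63 total_interest=$92.63
After 8 (month_end (apply 3% monthly interest)): balance=$610.40 total_interest=$110.40

Answer: 610.40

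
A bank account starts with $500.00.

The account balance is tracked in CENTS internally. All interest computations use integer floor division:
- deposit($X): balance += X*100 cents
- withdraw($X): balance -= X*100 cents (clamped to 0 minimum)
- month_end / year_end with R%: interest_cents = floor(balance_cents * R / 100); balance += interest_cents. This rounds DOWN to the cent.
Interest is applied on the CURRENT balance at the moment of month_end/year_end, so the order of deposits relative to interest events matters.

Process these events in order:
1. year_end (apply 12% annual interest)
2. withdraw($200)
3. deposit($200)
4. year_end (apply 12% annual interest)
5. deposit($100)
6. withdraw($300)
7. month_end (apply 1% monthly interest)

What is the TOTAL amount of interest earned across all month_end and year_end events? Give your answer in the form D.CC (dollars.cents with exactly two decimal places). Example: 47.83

Answer: 131.47

Derivation:
After 1 (year_end (apply 12% annual interest)): balance=$560.00 total_interest=$60.00
After 2 (withdraw($200)): balance=$360.00 total_interest=$60.00
After 3 (deposit($200)): balance=$560.00 total_interest=$60.00
After 4 (year_end (apply 12% annual interest)): balance=$627.20 total_interest=$127.20
After 5 (deposit($100)): balance=$727.20 total_interest=$127.20
After 6 (withdraw($300)): balance=$427.20 total_interest=$127.20
After 7 (month_end (apply 1% monthly interest)): balance=$431.47 total_interest=$131.47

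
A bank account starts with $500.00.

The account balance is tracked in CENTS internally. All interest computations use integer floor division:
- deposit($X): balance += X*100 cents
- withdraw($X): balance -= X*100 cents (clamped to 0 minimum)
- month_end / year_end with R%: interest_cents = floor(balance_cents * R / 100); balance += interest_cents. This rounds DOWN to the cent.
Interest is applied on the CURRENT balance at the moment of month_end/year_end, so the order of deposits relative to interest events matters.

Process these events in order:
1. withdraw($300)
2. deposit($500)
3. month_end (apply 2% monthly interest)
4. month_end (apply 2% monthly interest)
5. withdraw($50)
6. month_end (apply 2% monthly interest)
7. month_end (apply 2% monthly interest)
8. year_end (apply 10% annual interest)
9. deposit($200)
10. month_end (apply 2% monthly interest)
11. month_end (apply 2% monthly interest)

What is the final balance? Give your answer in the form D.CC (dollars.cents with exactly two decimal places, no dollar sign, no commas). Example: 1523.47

After 1 (withdraw($300)): balance=$200.00 total_interest=$0.00
After 2 (deposit($500)): balance=$700.00 total_interest=$0.00
After 3 (month_end (apply 2% monthly interest)): balance=$714.00 total_interest=$14.00
After 4 (month_end (apply 2% monthly interest)): balance=$728.28 total_interest=$28.28
After 5 (withdraw($50)): balance=$678.28 total_interest=$28.28
After 6 (month_end (apply 2% monthly interest)): balance=$691.84 total_interest=$41.84
After 7 (month_end (apply 2% monthly interest)): balance=$705.67 total_interest=$55.67
After 8 (year_end (apply 10% annual interest)): balance=$776.23 total_interest=$126.23
After 9 (deposit($200)): balance=$976.23 total_interest=$126.23
After 10 (month_end (apply 2% monthly interest)): balance=$995.75 total_interest=$145.75
After 11 (month_end (apply 2% monthly interest)): balance=$1015.66 total_interest=$165.66

Answer: 1015.66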